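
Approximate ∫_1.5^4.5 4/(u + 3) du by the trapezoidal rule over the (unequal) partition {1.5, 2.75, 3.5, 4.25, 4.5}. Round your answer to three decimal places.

Subinterval widths: 1.25, 0.75, 0.75, 0.25.
f(1.5) = 8/9, f(2.75) = 16/23, f(3.5) = 8/13, f(4.25) = 16/29, f(4.5) = 8/15.
On each subinterval the trapezoid contributes (Δu_i/2)·[f(u_{i-1}) + f(u_i)].
Sum ≈ 2.055.

2.055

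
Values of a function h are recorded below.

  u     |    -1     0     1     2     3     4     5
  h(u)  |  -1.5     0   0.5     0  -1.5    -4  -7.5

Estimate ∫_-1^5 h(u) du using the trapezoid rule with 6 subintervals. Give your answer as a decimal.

-9.5

Δu = 1.
T_6 = (1/2)·[(-1.5) + 2·0 + 2·0.5 + 2·0 + 2·(-1.5) + 2·(-4) + (-7.5)] = -9.5.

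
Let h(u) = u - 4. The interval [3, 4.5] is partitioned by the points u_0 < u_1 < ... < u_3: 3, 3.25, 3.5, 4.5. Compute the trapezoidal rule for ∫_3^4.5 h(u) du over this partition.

Subinterval widths: 0.25, 0.25, 1.
h(3) = -1, h(3.25) = -0.75, h(3.5) = -0.5, h(4.5) = 0.5.
On each subinterval the trapezoid contributes (Δu_i/2)·[h(u_{i-1}) + h(u_i)].
Sum = -0.375.

-0.375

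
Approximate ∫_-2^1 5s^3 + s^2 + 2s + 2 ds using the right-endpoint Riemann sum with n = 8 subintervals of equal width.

Δs = (1 − (-2))/8 = 0.375.
Right endpoints: -1.625, -1.25, -0.875, -0.5, -0.125, 0.25, 0.625, 1.
f(-1.625) = -10273/512, f(-1.25) = -8.703125, f(-0.875) = -1195/512, f(-0.5) = 0.625, f(-0.125) = 899/512, f(0.25) = 2.640625, f(0.625) = 2489/512, f(1) = 10.
Sum = Δs · [f(-1.625) + f(-1.25) + f(-0.875) + ...].
Sum = -4.20703125.

-4.20703125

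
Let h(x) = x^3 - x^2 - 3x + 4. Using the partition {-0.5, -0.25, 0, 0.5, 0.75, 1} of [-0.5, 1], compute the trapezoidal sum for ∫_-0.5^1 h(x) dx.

4.7265625

Subinterval widths: 0.25, 0.25, 0.5, 0.25, 0.25.
h(-0.5) = 5.125, h(-0.25) = 4.671875, h(0) = 4, h(0.5) = 2.375, h(0.75) = 1.609375, h(1) = 1.
On each subinterval the trapezoid contributes (Δx_i/2)·[h(x_{i-1}) + h(x_i)].
Sum = 4.7265625.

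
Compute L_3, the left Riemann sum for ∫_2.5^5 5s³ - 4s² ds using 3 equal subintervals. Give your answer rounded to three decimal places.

Δs = (5 − 2.5)/3 = 5/6.
Left endpoints: 2.5, 10/3, 25/6.
f(2.5) = 53.125, f(10/3) = 3800/27, f(25/6) = 63125/216.
Sum = Δs · [f(2.5) + f(10/3) + f(25/6)].
Sum ≈ 405.093.

405.093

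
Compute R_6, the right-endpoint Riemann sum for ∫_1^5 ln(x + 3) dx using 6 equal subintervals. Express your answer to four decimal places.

Δx = (5 − 1)/6 = 2/3.
Right endpoints: 5/3, 7/3, 3, 11/3, 13/3, 5.
f(5/3) ≈ 1.5404, f(7/3) ≈ 1.6740, f(3) ≈ 1.7918, f(11/3) ≈ 1.8971, f(13/3) ≈ 1.9924, f(5) ≈ 2.0794.
Sum = Δx · [f(5/3) + f(7/3) + f(3) + ...].
Sum ≈ 7.3168.

7.3168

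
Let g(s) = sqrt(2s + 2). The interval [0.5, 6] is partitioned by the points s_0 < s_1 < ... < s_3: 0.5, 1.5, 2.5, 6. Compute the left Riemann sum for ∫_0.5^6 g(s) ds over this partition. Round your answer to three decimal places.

13.228

Subinterval widths: 1, 1, 3.5.
Left endpoints: 0.5, 1.5, 2.5.
g(0.5) ≈ 1.732, g(1.5) ≈ 2.236, g(2.5) ≈ 2.646.
Sum = Σ Δs_i · g(s_i).
Sum ≈ 13.228.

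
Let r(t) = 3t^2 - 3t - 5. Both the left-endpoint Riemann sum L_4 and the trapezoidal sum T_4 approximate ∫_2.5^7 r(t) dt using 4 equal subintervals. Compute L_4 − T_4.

L_4 = 179.05078125.
T_4 = 243.59765625.
L_4 − T_4 = -64.546875.

-64.546875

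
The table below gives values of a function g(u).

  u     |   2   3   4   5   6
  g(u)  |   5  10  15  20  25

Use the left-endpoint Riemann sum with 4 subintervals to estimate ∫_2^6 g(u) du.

Δu = 1.
Sum = 1·[5 + 10 + 15 + 20] = 50.

50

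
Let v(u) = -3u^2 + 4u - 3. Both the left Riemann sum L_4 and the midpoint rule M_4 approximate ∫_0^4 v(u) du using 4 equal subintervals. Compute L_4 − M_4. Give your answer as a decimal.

L_4 = -30.
M_4 = -43.
L_4 − M_4 = 13.

13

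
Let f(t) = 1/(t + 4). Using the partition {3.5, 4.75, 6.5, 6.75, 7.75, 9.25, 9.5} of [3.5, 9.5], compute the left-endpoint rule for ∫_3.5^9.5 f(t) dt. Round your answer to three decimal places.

Subinterval widths: 1.25, 1.75, 0.25, 1, 1.5, 0.25.
Left endpoints: 3.5, 4.75, 6.5, 6.75, 7.75, 9.25.
f(3.5) = 2/15, f(4.75) = 4/35, f(6.5) = 2/21, f(6.75) = 4/43, f(7.75) = 4/47, f(9.25) = 4/53.
Sum = Σ Δt_i · f(t_i).
Sum ≈ 0.630.

0.630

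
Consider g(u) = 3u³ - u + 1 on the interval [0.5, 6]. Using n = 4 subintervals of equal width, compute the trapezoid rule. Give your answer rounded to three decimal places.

1010.271

Δu = (6 − 0.5)/4 = 1.375.
g(0.5) = 0.875, g(1.875) = 9677/512, g(3.25) = 100.734375, g(4.625) = 150103/512, g(6) = 643.
T_4 = (Δu/2)·[g(u_0) + 2g(u_1) + 2g(u_2) + 2g(u_3) + g(u_4)].
Sum ≈ 1010.271.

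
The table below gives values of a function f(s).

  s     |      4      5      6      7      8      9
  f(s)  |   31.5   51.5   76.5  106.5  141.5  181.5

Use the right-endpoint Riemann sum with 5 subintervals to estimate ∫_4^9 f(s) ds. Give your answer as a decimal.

Δs = 1.
Sum = 1·[51.5 + 76.5 + 106.5 + 141.5 + 181.5] = 557.5.

557.5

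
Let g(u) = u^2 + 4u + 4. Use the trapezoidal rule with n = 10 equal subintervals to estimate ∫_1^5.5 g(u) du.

131.776875

Δu = (5.5 − 1)/10 = 0.45.
g(1) = 9, g(1.45) = 11.9025, g(1.9) = 15.21, g(2.35) = 18.9225, g(2.8) = 23.04, g(3.25) = 27.5625, g(3.7) = 32.49, g(4.15) = 37.8225, g(4.6) = 43.56, g(5.05) = 49.7025, g(5.5) = 56.25.
T_10 = (Δu/2)·[g(u_0) + 2g(u_1) + ... + 2g(u_{9}) + g(u_10)].
Sum = 131.776875.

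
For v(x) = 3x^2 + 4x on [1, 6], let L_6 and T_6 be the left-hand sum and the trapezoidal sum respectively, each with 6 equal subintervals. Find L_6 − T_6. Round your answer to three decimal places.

L_6 ≈ 234.65278.
T_6 ≈ 286.73611.
L_6 − T_6 ≈ -52.083.

-52.083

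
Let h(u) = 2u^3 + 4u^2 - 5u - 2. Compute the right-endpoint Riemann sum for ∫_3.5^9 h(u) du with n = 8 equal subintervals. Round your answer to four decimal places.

Δu = (9 − 3.5)/8 = 0.6875.
Right endpoints: 4.1875, 4.875, 5.5625, 6.25, 6.9375, 7.625, 8.3125, 9.
h(4.1875) = 397435/2048, h(4.875) = 300.40234375, h(5.5625) = 897385/2048, h(6.25) = 611.28125, h(6.9375) = 1686767/2048, h(7.625) = 1079.08203125, h(8.3125) = 2829469/2048, h(9) = 1735.
Sum = Δu · [h(4.1875) + h(4.875) + h(5.5625) + ...].
Sum ≈ 4512.1968.

4512.1968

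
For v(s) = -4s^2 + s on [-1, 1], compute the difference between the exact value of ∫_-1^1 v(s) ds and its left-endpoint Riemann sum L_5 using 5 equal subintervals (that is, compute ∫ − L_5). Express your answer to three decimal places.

Exact integral: ∫_-1^1 v(s) ds ≈ -2.66667.
L_5 = -3.28.
Error ≈ -2.66667 − (-3.28) ≈ 0.613.

0.613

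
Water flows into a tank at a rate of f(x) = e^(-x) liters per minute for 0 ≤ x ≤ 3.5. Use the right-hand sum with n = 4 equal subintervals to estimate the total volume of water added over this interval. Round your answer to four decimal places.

0.6066

Δx = (3.5 − 0)/4 = 0.875.
Right endpoints: 0.875, 1.75, 2.625, 3.5.
f(0.875) ≈ 0.4169, f(1.75) ≈ 0.1738, f(2.625) ≈ 0.0724, f(3.5) ≈ 0.0302.
Sum = Δx · [f(0.875) + f(1.75) + f(2.625) + f(3.5)].
Sum ≈ 0.6066.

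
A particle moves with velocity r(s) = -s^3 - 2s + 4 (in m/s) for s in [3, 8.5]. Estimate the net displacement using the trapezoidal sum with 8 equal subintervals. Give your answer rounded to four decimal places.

-1333.4895

Δs = (8.5 − 3)/8 = 0.6875.
r(3) = -29, r(3.6875) = -219203/4096, r(4.375) = -45307/512, r(5.0625) = -556529/4096, r(5.75) = -197.609375, r(6.4375) = -1129079/4096, r(7.125) = -190441/512, r(7.8125) = -2000741/4096, r(8.5) = -627.125.
T_8 = (Δs/2)·[r(s_0) + 2r(s_1) + ... + 2r(s_{7}) + r(s_8)].
Sum ≈ -1333.4895.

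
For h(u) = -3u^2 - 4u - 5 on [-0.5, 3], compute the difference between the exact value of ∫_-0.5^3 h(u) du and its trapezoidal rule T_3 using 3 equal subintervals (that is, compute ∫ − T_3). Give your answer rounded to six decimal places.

Exact integral: ∫_-0.5^3 h(u) du = -62.125.
T_3 ≈ -64.50694444.
Error ≈ -62.125 − (-64.50694444) ≈ 2.381944.

2.381944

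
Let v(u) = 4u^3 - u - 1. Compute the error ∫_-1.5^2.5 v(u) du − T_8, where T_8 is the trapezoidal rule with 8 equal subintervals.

-1

Exact integral: ∫_-1.5^2.5 v(u) du = 28.
T_8 = 29.
Error = 28 − 29 = -1.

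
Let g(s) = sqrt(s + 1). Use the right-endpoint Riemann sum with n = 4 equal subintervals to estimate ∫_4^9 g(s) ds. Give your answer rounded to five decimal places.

14.19866

Δs = (9 − 4)/4 = 1.25.
Right endpoints: 5.25, 6.5, 7.75, 9.
g(5.25) ≈ 2.50000, g(6.5) ≈ 2.73861, g(7.75) ≈ 2.95804, g(9) ≈ 3.16228.
Sum = Δs · [g(5.25) + g(6.5) + g(7.75) + g(9)].
Sum ≈ 14.19866.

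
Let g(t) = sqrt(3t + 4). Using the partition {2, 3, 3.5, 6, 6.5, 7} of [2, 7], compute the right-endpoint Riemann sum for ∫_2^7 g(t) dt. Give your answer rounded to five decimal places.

Subinterval widths: 1, 0.5, 2.5, 0.5, 0.5.
Right endpoints: 3, 3.5, 6, 6.5, 7.
g(3) ≈ 3.60555, g(3.5) ≈ 3.80789, g(6) ≈ 4.69042, g(6.5) ≈ 4.84768, g(7) ≈ 5.00000.
Sum = Σ Δt_i · g(t_i).
Sum ≈ 22.15937.

22.15937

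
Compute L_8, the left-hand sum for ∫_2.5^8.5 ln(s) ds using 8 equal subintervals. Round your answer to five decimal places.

9.42774

Δs = (8.5 − 2.5)/8 = 0.75.
Left endpoints: 2.5, 3.25, 4, 4.75, 5.5, 6.25, 7, 7.75.
f(2.5) ≈ 0.91629, f(3.25) ≈ 1.17865, f(4) ≈ 1.38629, f(4.75) ≈ 1.55814, f(5.5) ≈ 1.70475, f(6.25) ≈ 1.83258, f(7) ≈ 1.94591, f(7.75) ≈ 2.04769.
Sum = Δs · [f(2.5) + f(3.25) + f(4) + ...].
Sum ≈ 9.42774.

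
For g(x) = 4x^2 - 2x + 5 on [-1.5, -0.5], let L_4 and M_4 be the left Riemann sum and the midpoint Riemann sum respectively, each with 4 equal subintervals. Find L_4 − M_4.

1.3125

L_4 = 12.625.
M_4 = 11.3125.
L_4 − M_4 = 1.3125.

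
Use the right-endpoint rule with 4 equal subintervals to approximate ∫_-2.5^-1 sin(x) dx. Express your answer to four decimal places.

-1.3713

Δx = (-1 − (-2.5))/4 = 0.375.
Right endpoints: -2.125, -1.75, -1.375, -1.
f(-2.125) ≈ -0.8503, f(-1.75) ≈ -0.9840, f(-1.375) ≈ -0.9809, f(-1) ≈ -0.8415.
Sum = Δx · [f(-2.125) + f(-1.75) + f(-1.375) + f(-1)].
Sum ≈ -1.3713.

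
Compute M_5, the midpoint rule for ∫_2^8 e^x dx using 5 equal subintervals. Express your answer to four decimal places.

2802.3739

Δx = (8 − 2)/5 = 1.2.
Midpoints: 2.6, 3.8, 5, 6.2, 7.4.
f(2.6) ≈ 13.4637, f(3.8) ≈ 44.7012, f(5) ≈ 148.4132, f(6.2) ≈ 492.7490, f(7.4) ≈ 1635.9844.
Sum = Δx · [f(2.6) + f(3.8) + f(5) + f(6.2) + f(7.4)].
Sum ≈ 2802.3739.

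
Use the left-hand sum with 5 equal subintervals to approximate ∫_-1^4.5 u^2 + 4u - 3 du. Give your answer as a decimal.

Δu = (4.5 − (-1))/5 = 1.1.
Left endpoints: -1, 0.1, 1.2, 2.3, 3.4.
f(-1) = -6, f(0.1) = -2.59, f(1.2) = 3.24, f(2.3) = 11.49, f(3.4) = 22.16.
Sum = Δu · [f(-1) + f(0.1) + f(1.2) + f(2.3) + f(3.4)].
Sum = 31.13.

31.13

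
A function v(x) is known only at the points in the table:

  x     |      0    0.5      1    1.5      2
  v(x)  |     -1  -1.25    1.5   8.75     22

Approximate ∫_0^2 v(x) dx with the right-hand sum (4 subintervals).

Δx = 0.5.
Sum = 0.5·[(-1.25) + 1.5 + 8.75 + 22] = 15.5.

15.5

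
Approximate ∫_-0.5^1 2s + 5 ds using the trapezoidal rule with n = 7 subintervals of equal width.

Δs = (1 − (-0.5))/7 = 3/14.
f(-0.5) = 4, f(-2/7) = 31/7, f(-1/14) = 34/7, f(1/7) = 37/7, f(5/14) = 40/7, f(4/7) = 43/7, f(11/14) = 46/7, f(1) = 7.
T_7 = (Δs/2)·[f(s_0) + 2f(s_1) + ... + 2f(s_{6}) + f(s_7)].
Sum = 8.25.

8.25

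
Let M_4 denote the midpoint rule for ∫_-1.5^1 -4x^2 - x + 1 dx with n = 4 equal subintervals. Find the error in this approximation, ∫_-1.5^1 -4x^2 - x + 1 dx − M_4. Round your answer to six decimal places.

Exact integral: ∫_-1.5^1 f(x) dx ≈ -2.70833333.
M_4 = -2.3828125.
Error ≈ -2.70833333 − (-2.3828125) ≈ -0.325521.

-0.325521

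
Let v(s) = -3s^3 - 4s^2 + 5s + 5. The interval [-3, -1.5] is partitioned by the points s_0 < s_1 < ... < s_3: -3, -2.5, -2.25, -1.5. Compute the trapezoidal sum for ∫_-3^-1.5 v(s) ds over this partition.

Subinterval widths: 0.5, 0.25, 0.75.
v(-3) = 35, v(-2.5) = 14.375, v(-2.25) = 7.671875, v(-1.5) = -1.375.
On each subinterval the trapezoid contributes (Δs_i/2)·[v(s_{i-1}) + v(s_i)].
Sum = 17.4609375.

17.4609375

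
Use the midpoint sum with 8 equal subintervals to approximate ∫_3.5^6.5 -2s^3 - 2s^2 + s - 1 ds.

Δs = (6.5 − 3.5)/8 = 0.375.
Midpoints: 3.6875, 4.0625, 4.4375, 4.8125, 5.1875, 5.5625, 5.9375, 6.3125.
f(3.6875) = -255571/2048, f(4.0625) = -335953/2048, f(4.4375) = -431527/2048, f(4.8125) = -543589/2048, f(5.1875) = -673435/2048, f(5.5625) = -822361/2048, f(5.9375) = -991663/2048, f(6.3125) = -1182637/2048.
Sum = Δs · [f(3.6875) + f(4.0625) + f(4.4375) + ...].
Sum = -958.875.

-958.875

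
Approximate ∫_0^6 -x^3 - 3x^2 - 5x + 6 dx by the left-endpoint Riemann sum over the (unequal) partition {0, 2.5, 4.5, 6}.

Subinterval widths: 2.5, 2, 1.5.
Left endpoints: 0, 2.5, 4.5.
f(0) = 6, f(2.5) = -40.875, f(4.5) = -168.375.
Sum = Σ Δx_i · f(x_i).
Sum = -319.3125.

-319.3125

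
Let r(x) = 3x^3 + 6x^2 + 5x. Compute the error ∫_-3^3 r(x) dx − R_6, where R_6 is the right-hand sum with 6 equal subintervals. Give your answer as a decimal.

-102

Exact integral: ∫_-3^3 r(x) dx = 108.
R_6 = 210.
Error = 108 − 210 = -102.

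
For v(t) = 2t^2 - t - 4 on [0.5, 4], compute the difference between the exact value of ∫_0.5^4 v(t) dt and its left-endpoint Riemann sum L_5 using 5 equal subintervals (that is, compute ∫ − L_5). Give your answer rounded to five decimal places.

9.22833

Exact integral: ∫_0.5^4 v(t) dt ≈ 20.7083333.
L_5 = 11.48.
Error ≈ 20.7083333 − 11.48 ≈ 9.22833.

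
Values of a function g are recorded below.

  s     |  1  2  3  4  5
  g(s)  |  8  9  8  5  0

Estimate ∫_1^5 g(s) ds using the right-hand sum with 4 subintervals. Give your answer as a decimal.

Δs = 1.
Sum = 1·[9 + 8 + 5 + 0] = 22.

22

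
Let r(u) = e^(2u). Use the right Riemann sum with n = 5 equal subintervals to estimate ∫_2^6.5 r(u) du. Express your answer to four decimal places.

Δu = (6.5 − 2)/5 = 0.9.
Right endpoints: 2.9, 3.8, 4.7, 5.6, 6.5.
r(2.9) ≈ 330.2996, r(3.8) ≈ 1998.1959, r(4.7) ≈ 12088.3807, r(5.6) ≈ 73130.4418, r(6.5) ≈ 442413.3920.
Sum = Δu · [r(2.9) + r(3.8) + r(4.7) + r(5.6) + r(6.5)].
Sum ≈ 476964.6390.

476964.6390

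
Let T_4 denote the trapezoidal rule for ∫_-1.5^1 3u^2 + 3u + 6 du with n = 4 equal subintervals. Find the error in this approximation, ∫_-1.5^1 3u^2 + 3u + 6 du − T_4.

Exact integral: ∫_-1.5^1 f(u) du = 17.5.
T_4 = 17.98828125.
Error = 17.5 − 17.98828125 = -0.48828125.

-0.48828125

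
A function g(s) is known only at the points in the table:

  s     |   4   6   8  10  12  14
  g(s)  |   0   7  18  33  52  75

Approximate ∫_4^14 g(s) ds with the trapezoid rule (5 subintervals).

Δs = 2.
T_5 = (2/2)·[0 + 2·7 + 2·18 + 2·33 + 2·52 + 75] = 295.

295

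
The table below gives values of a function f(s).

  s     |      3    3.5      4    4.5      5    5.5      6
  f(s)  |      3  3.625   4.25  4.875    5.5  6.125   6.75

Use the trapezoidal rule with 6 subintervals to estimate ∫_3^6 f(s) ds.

14.625

Δs = 0.5.
T_6 = (0.5/2)·[3 + 2·3.625 + 2·4.25 + 2·4.875 + 2·5.5 + 2·6.125 + 6.75] = 14.625.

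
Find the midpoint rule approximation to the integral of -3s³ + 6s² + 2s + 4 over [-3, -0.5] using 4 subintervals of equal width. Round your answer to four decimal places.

Δs = (-0.5 − (-3))/4 = 0.625.
Midpoints: -2.6875, -2.0625, -1.4375, -0.8125.
f(-2.6875) = 410393/4096, f(-2.0625) = 211843/4096, f(-1.4375) = 91893/4096, f(-0.8125) = 32543/4096.
Sum = Δs · [f(-2.6875) + f(-2.0625) + f(-1.4375) + f(-0.8125)].
Sum ≈ 113.9331.

113.9331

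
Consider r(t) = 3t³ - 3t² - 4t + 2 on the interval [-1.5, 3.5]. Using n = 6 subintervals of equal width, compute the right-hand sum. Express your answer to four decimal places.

Δt = (3.5 − (-1.5))/6 = 5/6.
Right endpoints: -2/3, 1/6, 1, 11/6, 8/3, 3.5.
r(-2/3) = 22/9, r(1/6) = 91/72, r(1) = -2, r(11/6) = 221/72, r(8/3) = 242/9, r(3.5) = 79.875.
Sum = Δt · [r(-2/3) + r(1/6) + r(1) + ...].
Sum ≈ 92.9514.

92.9514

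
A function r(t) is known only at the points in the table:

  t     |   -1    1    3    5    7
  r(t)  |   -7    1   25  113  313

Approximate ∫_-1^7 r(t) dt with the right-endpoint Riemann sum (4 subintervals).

Δt = 2.
Sum = 2·[1 + 25 + 113 + 313] = 904.

904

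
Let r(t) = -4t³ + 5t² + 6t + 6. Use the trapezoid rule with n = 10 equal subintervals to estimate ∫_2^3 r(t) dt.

-12.375

Δt = (3 − 2)/10 = 0.1.
r(2) = 6, r(2.1) = 3.606, r(2.2) = 0.808, r(2.3) = -2.418, r(2.4) = -6.096, r(2.5) = -10.25, r(2.6) = -14.904, r(2.7) = -20.082, r(2.8) = -25.808, r(2.9) = -32.106, r(3) = -39.
T_10 = (Δt/2)·[r(t_0) + 2r(t_1) + ... + 2r(t_{9}) + r(t_10)].
Sum = -12.375.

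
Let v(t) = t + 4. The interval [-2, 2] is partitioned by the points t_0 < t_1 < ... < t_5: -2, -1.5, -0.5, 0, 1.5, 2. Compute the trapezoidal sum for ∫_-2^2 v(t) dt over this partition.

Subinterval widths: 0.5, 1, 0.5, 1.5, 0.5.
v(-2) = 2, v(-1.5) = 2.5, v(-0.5) = 3.5, v(0) = 4, v(1.5) = 5.5, v(2) = 6.
On each subinterval the trapezoid contributes (Δt_i/2)·[v(t_{i-1}) + v(t_i)].
Sum = 16.

16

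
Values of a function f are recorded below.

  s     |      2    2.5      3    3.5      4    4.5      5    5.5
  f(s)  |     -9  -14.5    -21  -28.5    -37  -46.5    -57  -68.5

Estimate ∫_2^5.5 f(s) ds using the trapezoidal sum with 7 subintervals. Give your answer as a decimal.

-121.625

Δs = 0.5.
T_7 = (0.5/2)·[(-9) + 2·(-14.5) + 2·(-21) + 2·(-28.5) + 2·(-37) + 2·(-46.5) + 2·(-57) + (-68.5)] = -121.625.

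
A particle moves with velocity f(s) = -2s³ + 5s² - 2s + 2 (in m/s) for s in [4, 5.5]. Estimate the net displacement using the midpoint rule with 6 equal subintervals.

Δs = (5.5 − 4)/6 = 0.25.
Midpoints: 4.125, 4.375, 4.625, 4.875, 5.125, 5.375.
f(4.125) = -61.55078125, f(4.375) = -78.52734375, f(4.625) = -98.16015625, f(4.875) = -120.63671875, f(5.125) = -146.14453125, f(5.375) = -174.87109375.
Sum = Δs · [f(4.125) + f(4.375) + f(4.625) + ...].
Sum = -169.97265625.

-169.97265625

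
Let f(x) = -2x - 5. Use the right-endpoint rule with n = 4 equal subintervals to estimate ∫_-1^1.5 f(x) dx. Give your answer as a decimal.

Δx = (1.5 − (-1))/4 = 0.625.
Right endpoints: -0.375, 0.25, 0.875, 1.5.
f(-0.375) = -4.25, f(0.25) = -5.5, f(0.875) = -6.75, f(1.5) = -8.
Sum = Δx · [f(-0.375) + f(0.25) + f(0.875) + f(1.5)].
Sum = -15.3125.

-15.3125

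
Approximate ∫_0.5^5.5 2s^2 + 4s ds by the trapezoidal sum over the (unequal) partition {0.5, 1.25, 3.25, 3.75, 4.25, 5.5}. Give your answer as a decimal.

Subinterval widths: 0.75, 2, 0.5, 0.5, 1.25.
f(0.5) = 2.5, f(1.25) = 8.125, f(3.25) = 34.125, f(3.75) = 43.125, f(4.25) = 53.125, f(5.5) = 82.5.
On each subinterval the trapezoid contributes (Δs_i/2)·[f(s_{i-1}) + f(s_i)].
Sum = 174.375.

174.375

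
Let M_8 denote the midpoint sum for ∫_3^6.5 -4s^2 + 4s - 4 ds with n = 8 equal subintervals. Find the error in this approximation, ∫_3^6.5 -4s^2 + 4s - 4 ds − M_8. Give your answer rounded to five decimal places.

-0.22331

Exact integral: ∫_3^6.5 f(s) ds ≈ -277.6666667.
M_8 ≈ -277.4433594.
Error ≈ -277.6666667 − (-277.4433594) ≈ -0.22331.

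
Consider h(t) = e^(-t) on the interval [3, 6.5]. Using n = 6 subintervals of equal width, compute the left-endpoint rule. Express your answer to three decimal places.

0.064

Δt = (6.5 − 3)/6 = 7/12.
Left endpoints: 3, 43/12, 25/6, 4.75, 16/3, 71/12.
h(3) ≈ 0.050, h(43/12) ≈ 0.028, h(25/6) ≈ 0.016, h(4.75) ≈ 0.009, h(16/3) ≈ 0.005, h(71/12) ≈ 0.003.
Sum = Δt · [h(3) + h(43/12) + h(25/6) + ...].
Sum ≈ 0.064.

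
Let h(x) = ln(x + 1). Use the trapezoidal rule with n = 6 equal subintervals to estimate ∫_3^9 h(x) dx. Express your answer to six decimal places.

11.468213

Δx = (9 − 3)/6 = 1.
h(3) ≈ 1.386294, h(4) ≈ 1.609438, h(5) ≈ 1.791759, h(6) ≈ 1.945910, h(7) ≈ 2.079442, h(8) ≈ 2.197225, h(9) ≈ 2.302585.
T_6 = (Δx/2)·[h(x_0) + 2h(x_1) + ... + 2h(x_{5}) + h(x_6)].
Sum ≈ 11.468213.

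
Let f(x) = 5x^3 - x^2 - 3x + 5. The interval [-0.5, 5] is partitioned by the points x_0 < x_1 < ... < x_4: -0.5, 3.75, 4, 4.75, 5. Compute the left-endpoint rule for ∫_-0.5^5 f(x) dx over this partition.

Subinterval widths: 4.25, 0.25, 0.75, 0.25.
Left endpoints: -0.5, 3.75, 4, 4.75.
f(-0.5) = 5.625, f(3.75) = 243.359375, f(4) = 297, f(4.75) = 504.046875.
Sum = Σ Δx_i · f(x_i).
Sum = 433.5078125.

433.5078125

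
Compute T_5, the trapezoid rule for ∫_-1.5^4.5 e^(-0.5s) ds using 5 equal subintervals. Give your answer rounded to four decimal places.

4.1432

Δs = (4.5 − (-1.5))/5 = 1.2.
f(-1.5) ≈ 2.1170, f(-0.3) ≈ 1.1618, f(0.9) ≈ 0.6376, f(2.1) ≈ 0.3499, f(3.3) ≈ 0.1920, f(4.5) ≈ 0.1054.
T_5 = (Δs/2)·[f(s_0) + 2f(s_1) + ... + 2f(s_{4}) + f(s_5)].
Sum ≈ 4.1432.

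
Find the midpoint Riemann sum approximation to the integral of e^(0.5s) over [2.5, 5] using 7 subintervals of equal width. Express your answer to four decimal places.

Δs = (5 − 2.5)/7 = 5/14.
Midpoints: 75/28, 85/28, 95/28, 3.75, 115/28, 125/28, 135/28.
f(75/28) ≈ 3.8163, f(85/28) ≈ 4.5624, f(95/28) ≈ 5.4544, f(3.75) ≈ 6.5208, f(115/28) ≈ 7.7957, f(125/28) ≈ 9.3198, f(135/28) ≈ 11.1419.
Sum = Δs · [f(75/28) + f(85/28) + f(95/28) + ...].
Sum ≈ 17.3612.

17.3612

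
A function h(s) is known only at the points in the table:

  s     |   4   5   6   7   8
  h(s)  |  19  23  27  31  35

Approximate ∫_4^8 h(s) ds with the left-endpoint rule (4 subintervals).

100

Δs = 1.
Sum = 1·[19 + 23 + 27 + 31] = 100.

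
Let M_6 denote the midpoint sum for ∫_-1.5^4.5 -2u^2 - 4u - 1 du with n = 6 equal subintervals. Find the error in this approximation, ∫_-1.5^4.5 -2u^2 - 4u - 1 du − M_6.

-1

Exact integral: ∫_-1.5^4.5 f(u) du = -105.
M_6 = -104.
Error = -105 − (-104) = -1.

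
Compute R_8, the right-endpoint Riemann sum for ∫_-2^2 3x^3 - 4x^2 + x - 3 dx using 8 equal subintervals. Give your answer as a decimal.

Δx = (2 − (-2))/8 = 0.5.
Right endpoints: -1.5, -1, -0.5, 0, 0.5, 1, 1.5, 2.
f(-1.5) = -23.625, f(-1) = -11, f(-0.5) = -4.875, f(0) = -3, f(0.5) = -3.125, f(1) = -3, f(1.5) = -0.375, f(2) = 7.
Sum = Δx · [f(-1.5) + f(-1) + f(-0.5) + ...].
Sum = -21.

-21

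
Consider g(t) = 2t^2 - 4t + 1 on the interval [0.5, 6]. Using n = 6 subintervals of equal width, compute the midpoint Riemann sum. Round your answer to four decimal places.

Δt = (6 − 0.5)/6 = 11/12.
Midpoints: 23/24, 1.875, 67/24, 89/24, 4.625, 133/24.
g(23/24) = -287/288, g(1.875) = 0.53125, g(67/24) = 1561/288, g(89/24) = 3937/288, g(4.625) = 25.28125, g(133/24) = 11593/288.
Sum = Δt · [g(23/24) + g(1.875) + g(67/24) + ...].
Sum ≈ 77.1464.

77.1464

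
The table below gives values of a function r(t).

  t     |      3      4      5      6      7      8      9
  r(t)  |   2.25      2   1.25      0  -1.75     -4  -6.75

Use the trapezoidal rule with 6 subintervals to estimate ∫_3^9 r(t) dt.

-4.75

Δt = 1.
T_6 = (1/2)·[2.25 + 2·2 + 2·1.25 + 2·0 + 2·(-1.75) + 2·(-4) + (-6.75)] = -4.75.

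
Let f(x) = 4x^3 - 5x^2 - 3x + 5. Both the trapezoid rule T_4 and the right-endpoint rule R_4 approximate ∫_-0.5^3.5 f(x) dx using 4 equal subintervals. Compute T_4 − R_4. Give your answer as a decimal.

-50

T_4 = 89.
R_4 = 139.
T_4 − R_4 = -50.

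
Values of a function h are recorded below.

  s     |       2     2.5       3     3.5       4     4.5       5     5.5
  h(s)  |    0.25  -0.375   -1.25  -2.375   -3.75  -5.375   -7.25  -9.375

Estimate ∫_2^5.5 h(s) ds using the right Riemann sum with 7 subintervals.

-14.875

Δs = 0.5.
Sum = 0.5·[(-0.375) + (-1.25) + (-2.375) + (-3.75) + (-5.375) + (-7.25) + (-9.375)] = -14.875.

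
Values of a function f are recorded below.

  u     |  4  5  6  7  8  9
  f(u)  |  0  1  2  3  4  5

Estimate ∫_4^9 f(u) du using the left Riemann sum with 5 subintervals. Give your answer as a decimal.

Δu = 1.
Sum = 1·[0 + 1 + 2 + 3 + 4] = 10.

10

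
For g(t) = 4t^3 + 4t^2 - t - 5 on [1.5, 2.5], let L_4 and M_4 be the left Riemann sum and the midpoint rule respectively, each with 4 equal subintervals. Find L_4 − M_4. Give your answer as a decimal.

L_4 = 35.625.
M_4 = 43.1875.
L_4 − M_4 = -7.5625.

-7.5625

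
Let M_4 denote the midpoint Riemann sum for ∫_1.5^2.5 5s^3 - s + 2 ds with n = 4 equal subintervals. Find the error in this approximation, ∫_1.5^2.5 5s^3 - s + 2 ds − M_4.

Exact integral: ∫_1.5^2.5 f(s) ds = 42.5.
M_4 = 42.34375.
Error = 42.5 − 42.34375 = 0.15625.

0.15625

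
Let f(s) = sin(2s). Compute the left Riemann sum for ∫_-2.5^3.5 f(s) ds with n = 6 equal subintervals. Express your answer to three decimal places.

0.000

Δs = (3.5 − (-2.5))/6 = 1.
Left endpoints: -2.5, -1.5, -0.5, 0.5, 1.5, 2.5.
f(-2.5) ≈ 0.959, f(-1.5) ≈ -0.141, f(-0.5) ≈ -0.841, f(0.5) ≈ 0.841, f(1.5) ≈ 0.141, f(2.5) ≈ -0.959.
Sum = Δs · [f(-2.5) + f(-1.5) + f(-0.5) + ...].
Sum ≈ 0.000.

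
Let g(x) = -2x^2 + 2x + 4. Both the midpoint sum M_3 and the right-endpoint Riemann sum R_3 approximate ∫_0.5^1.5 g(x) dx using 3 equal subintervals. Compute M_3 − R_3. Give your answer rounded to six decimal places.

M_3 ≈ 3.85185185.
R_3 ≈ 3.46296296.
M_3 − R_3 ≈ 0.388889.

0.388889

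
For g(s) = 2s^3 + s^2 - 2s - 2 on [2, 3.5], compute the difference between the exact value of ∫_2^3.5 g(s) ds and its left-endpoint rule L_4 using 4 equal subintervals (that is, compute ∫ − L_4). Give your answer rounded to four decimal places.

13.4473

Exact integral: ∫_2^3.5 g(s) ds = 67.40625.
L_4 ≈ 53.958984.
Error ≈ 67.40625 − 53.958984 ≈ 13.4473.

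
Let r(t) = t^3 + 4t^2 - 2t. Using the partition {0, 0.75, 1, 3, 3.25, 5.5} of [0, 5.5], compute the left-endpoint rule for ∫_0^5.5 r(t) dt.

178.21875

Subinterval widths: 0.75, 0.25, 2, 0.25, 2.25.
Left endpoints: 0, 0.75, 1, 3, 3.25.
r(0) = 0, r(0.75) = 1.171875, r(1) = 3, r(3) = 57, r(3.25) = 70.078125.
Sum = Σ Δt_i · r(t_i).
Sum = 178.21875.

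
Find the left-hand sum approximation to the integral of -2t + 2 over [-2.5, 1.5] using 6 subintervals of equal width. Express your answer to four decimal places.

Δt = (1.5 − (-2.5))/6 = 2/3.
Left endpoints: -2.5, -11/6, -7/6, -0.5, 1/6, 5/6.
f(-2.5) = 7, f(-11/6) = 17/3, f(-7/6) = 13/3, f(-0.5) = 3, f(1/6) = 5/3, f(5/6) = 1/3.
Sum = Δt · [f(-2.5) + f(-11/6) + f(-7/6) + ...].
Sum ≈ 14.6667.

14.6667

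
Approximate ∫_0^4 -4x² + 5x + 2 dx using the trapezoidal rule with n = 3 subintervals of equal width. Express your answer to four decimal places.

Δx = (4 − 0)/3 = 4/3.
f(0) = 2, f(4/3) = 14/9, f(8/3) = -118/9, f(4) = -42.
T_3 = (Δx/2)·[f(x_0) + 2f(x_1) + 2f(x_2) + f(x_3)].
Sum ≈ -42.0741.

-42.0741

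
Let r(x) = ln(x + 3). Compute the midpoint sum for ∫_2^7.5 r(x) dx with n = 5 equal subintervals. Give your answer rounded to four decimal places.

Δx = (7.5 − 2)/5 = 1.1.
Midpoints: 2.55, 3.65, 4.75, 5.85, 6.95.
r(2.55) ≈ 1.7138, r(3.65) ≈ 1.8946, r(4.75) ≈ 2.0477, r(5.85) ≈ 2.1804, r(6.95) ≈ 2.2976.
Sum = Δx · [r(2.55) + r(3.65) + r(4.75) + r(5.85) + r(6.95)].
Sum ≈ 11.1475.

11.1475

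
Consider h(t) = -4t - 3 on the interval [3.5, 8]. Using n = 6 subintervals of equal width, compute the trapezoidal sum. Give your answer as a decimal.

-117

Δt = (8 − 3.5)/6 = 0.75.
h(3.5) = -17, h(4.25) = -20, h(5) = -23, h(5.75) = -26, h(6.5) = -29, h(7.25) = -32, h(8) = -35.
T_6 = (Δt/2)·[h(t_0) + 2h(t_1) + ... + 2h(t_{5}) + h(t_6)].
Sum = -117.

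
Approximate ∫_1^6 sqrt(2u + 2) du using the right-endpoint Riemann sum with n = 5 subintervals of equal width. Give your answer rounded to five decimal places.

Δu = (6 − 1)/5 = 1.
Right endpoints: 2, 3, 4, 5, 6.
f(2) ≈ 2.44949, f(3) ≈ 2.82843, f(4) ≈ 3.16228, f(5) ≈ 3.46410, f(6) ≈ 3.74166.
Sum = Δu · [f(2) + f(3) + f(4) + f(5) + f(6)].
Sum ≈ 15.64595.

15.64595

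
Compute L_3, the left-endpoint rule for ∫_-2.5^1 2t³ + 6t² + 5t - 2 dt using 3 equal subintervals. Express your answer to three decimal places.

-15.944

Δt = (1 − (-2.5))/3 = 7/6.
Left endpoints: -2.5, -4/3, -1/6.
f(-2.5) = -8.25, f(-4/3) = -74/27, f(-1/6) = -289/108.
Sum = Δt · [f(-2.5) + f(-4/3) + f(-1/6)].
Sum ≈ -15.944.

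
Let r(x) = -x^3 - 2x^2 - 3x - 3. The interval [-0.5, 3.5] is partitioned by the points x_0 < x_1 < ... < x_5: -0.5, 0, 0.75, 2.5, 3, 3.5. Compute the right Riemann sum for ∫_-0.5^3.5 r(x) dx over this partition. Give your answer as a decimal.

-143.12890625

Subinterval widths: 0.5, 0.75, 1.75, 0.5, 0.5.
Right endpoints: 0, 0.75, 2.5, 3, 3.5.
r(0) = -3, r(0.75) = -6.796875, r(2.5) = -38.625, r(3) = -57, r(3.5) = -80.875.
Sum = Σ Δx_i · r(x_i).
Sum = -143.12890625.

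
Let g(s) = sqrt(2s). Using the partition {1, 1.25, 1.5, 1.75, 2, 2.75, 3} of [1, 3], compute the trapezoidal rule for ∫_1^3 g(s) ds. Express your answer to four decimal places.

3.9516

Subinterval widths: 0.25, 0.25, 0.25, 0.25, 0.75, 0.25.
g(1) ≈ 1.4142, g(1.25) ≈ 1.5811, g(1.5) ≈ 1.7321, g(1.75) ≈ 1.8708, g(2) ≈ 2.0000, g(2.75) ≈ 2.3452, g(3) ≈ 2.4495.
On each subinterval the trapezoid contributes (Δs_i/2)·[g(s_{i-1}) + g(s_i)].
Sum ≈ 3.9516.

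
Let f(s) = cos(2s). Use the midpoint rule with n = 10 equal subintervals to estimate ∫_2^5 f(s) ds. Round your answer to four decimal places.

0.1080

Δs = (5 − 2)/10 = 0.3.
Midpoints: 2.15, 2.45, 2.75, 3.05, 3.35, 3.65, 3.95, 4.25, 4.55, 4.85.
f(2.15) ≈ -0.4008, f(2.45) ≈ 0.1865, f(2.75) ≈ 0.7087, f(3.05) ≈ 0.9833, f(3.35) ≈ 0.9144, f(3.65) ≈ 0.5261, f(3.95) ≈ -0.0460, f(4.25) ≈ -0.6020, f(4.55) ≈ -0.9477, f(4.85) ≈ -0.9624.
Sum = Δs · [f(2.15) + f(2.45) + f(2.75) + ...].
Sum ≈ 0.1080.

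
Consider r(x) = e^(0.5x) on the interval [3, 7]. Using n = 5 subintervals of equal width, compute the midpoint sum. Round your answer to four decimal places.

Δx = (7 − 3)/5 = 0.8.
Midpoints: 3.4, 4.2, 5, 5.8, 6.6.
r(3.4) ≈ 5.4739, r(4.2) ≈ 8.1662, r(5) ≈ 12.1825, r(5.8) ≈ 18.1741, r(6.6) ≈ 27.1126.
Sum = Δx · [r(3.4) + r(4.2) + r(5) + r(5.8) + r(6.6)].
Sum ≈ 56.8875.

56.8875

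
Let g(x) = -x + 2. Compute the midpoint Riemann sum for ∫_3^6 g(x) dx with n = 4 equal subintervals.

Δx = (6 − 3)/4 = 0.75.
Midpoints: 3.375, 4.125, 4.875, 5.625.
g(3.375) = -1.375, g(4.125) = -2.125, g(4.875) = -2.875, g(5.625) = -3.625.
Sum = Δx · [g(3.375) + g(4.125) + g(4.875) + g(5.625)].
Sum = -7.5.

-7.5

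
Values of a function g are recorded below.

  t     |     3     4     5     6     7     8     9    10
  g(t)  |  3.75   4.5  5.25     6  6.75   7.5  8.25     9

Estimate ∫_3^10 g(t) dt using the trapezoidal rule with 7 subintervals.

Δt = 1.
T_7 = (1/2)·[3.75 + 2·4.5 + 2·5.25 + 2·6 + 2·6.75 + 2·7.5 + 2·8.25 + 9] = 44.625.

44.625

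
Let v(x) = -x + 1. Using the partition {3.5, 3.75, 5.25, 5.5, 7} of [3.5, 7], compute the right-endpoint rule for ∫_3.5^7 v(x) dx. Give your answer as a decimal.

-17.1875

Subinterval widths: 0.25, 1.5, 0.25, 1.5.
Right endpoints: 3.75, 5.25, 5.5, 7.
v(3.75) = -2.75, v(5.25) = -4.25, v(5.5) = -4.5, v(7) = -6.
Sum = Σ Δx_i · v(x_i).
Sum = -17.1875.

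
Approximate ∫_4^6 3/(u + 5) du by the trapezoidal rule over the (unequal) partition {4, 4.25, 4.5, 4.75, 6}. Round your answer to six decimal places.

0.602919

Subinterval widths: 0.25, 0.25, 0.25, 1.25.
f(4) = 1/3, f(4.25) = 12/37, f(4.5) = 6/19, f(4.75) = 4/13, f(6) = 3/11.
On each subinterval the trapezoid contributes (Δu_i/2)·[f(u_{i-1}) + f(u_i)].
Sum ≈ 0.602919.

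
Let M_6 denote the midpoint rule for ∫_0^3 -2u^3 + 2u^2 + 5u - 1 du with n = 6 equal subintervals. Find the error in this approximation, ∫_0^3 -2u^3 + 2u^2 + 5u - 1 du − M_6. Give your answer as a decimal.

Exact integral: ∫_0^3 f(u) du = -3.
M_6 = -2.5625.
Error = -3 − (-2.5625) = -0.4375.

-0.4375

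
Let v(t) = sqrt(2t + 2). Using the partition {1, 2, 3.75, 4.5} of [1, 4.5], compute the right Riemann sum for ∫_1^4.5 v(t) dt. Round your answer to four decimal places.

Subinterval widths: 1, 1.75, 0.75.
Right endpoints: 2, 3.75, 4.5.
v(2) ≈ 2.4495, v(3.75) ≈ 3.0822, v(4.5) ≈ 3.3166.
Sum = Σ Δt_i · v(t_i).
Sum ≈ 10.3308.

10.3308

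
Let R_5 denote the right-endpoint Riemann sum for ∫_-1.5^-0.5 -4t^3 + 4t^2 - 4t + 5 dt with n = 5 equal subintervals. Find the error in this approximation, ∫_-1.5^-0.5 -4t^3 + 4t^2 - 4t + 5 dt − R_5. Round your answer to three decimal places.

Exact integral: ∫_-1.5^-0.5 f(t) dt ≈ 18.33333.
R_5 = 15.94.
Error ≈ 18.33333 − 15.94 ≈ 2.393.

2.393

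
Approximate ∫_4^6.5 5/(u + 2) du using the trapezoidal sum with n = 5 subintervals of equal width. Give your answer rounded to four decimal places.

1.7430

Δu = (6.5 − 4)/5 = 0.5.
f(4) = 5/6, f(4.5) = 10/13, f(5) = 5/7, f(5.5) = 2/3, f(6) = 0.625, f(6.5) = 10/17.
T_5 = (Δu/2)·[f(u_0) + 2f(u_1) + ... + 2f(u_{4}) + f(u_5)].
Sum ≈ 1.7430.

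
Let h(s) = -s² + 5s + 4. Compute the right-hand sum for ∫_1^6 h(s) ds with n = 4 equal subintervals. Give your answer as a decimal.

Δs = (6 − 1)/4 = 1.25.
Right endpoints: 2.25, 3.5, 4.75, 6.
h(2.25) = 10.1875, h(3.5) = 9.25, h(4.75) = 5.1875, h(6) = -2.
Sum = Δs · [h(2.25) + h(3.5) + h(4.75) + h(6)].
Sum = 28.28125.

28.28125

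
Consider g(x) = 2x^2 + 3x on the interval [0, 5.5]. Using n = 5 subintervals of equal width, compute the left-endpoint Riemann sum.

Δx = (5.5 − 0)/5 = 1.1.
Left endpoints: 0, 1.1, 2.2, 3.3, 4.4.
g(0) = 0, g(1.1) = 5.72, g(2.2) = 16.28, g(3.3) = 31.68, g(4.4) = 51.92.
Sum = Δx · [g(0) + g(1.1) + g(2.2) + g(3.3) + g(4.4)].
Sum = 116.16.

116.16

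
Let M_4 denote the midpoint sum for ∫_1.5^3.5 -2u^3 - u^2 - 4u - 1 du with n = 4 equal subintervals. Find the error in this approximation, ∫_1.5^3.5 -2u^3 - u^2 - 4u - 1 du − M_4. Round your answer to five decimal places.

Exact integral: ∫_1.5^3.5 f(u) du ≈ -107.6666667.
M_4 = -107.
Error ≈ -107.6666667 − (-107) ≈ -0.66667.

-0.66667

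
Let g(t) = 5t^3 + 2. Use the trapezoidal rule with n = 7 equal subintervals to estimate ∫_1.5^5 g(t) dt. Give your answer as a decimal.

Δt = (5 − 1.5)/7 = 0.5.
g(1.5) = 18.875, g(2) = 42, g(2.5) = 80.125, g(3) = 137, g(3.5) = 216.375, g(4) = 322, g(4.5) = 457.625, g(5) = 627.
T_7 = (Δt/2)·[g(t_0) + 2g(t_1) + ... + 2g(t_{6}) + g(t_7)].
Sum = 789.03125.

789.03125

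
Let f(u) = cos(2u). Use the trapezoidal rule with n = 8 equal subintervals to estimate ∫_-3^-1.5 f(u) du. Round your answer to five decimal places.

-0.20780

Δu = (-1.5 − (-3))/8 = 0.1875.
f(-3) ≈ 0.96017, f(-2.8125) ≈ 0.79110, f(-2.625) ≈ 0.51209, f(-2.4375) ≈ 0.16190, f(-2.25) ≈ -0.21080, f(-2.0625) ≈ -0.55419, f(-1.875) ≈ -0.82056, f(-1.6875) ≈ -0.97288, f(-1.5) ≈ -0.98999.
T_8 = (Δu/2)·[f(u_0) + 2f(u_1) + ... + 2f(u_{7}) + f(u_8)].
Sum ≈ -0.20780.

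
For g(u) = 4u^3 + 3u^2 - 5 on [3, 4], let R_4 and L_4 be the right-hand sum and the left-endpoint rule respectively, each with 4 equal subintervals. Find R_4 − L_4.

R_4 = 228.59375.
L_4 = 186.34375.
R_4 − L_4 = 42.25.

42.25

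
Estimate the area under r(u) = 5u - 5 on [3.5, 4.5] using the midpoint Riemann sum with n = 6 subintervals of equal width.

Δu = (4.5 − 3.5)/6 = 1/6.
Midpoints: 43/12, 3.75, 47/12, 49/12, 4.25, 53/12.
r(43/12) = 155/12, r(3.75) = 13.75, r(47/12) = 175/12, r(49/12) = 185/12, r(4.25) = 16.25, r(53/12) = 205/12.
Sum = Δu · [r(43/12) + r(3.75) + r(47/12) + ...].
Sum = 15.

15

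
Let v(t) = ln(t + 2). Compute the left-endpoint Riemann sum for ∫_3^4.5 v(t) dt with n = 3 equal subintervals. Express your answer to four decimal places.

Δt = (4.5 − 3)/3 = 0.5.
Left endpoints: 3, 3.5, 4.
v(3) ≈ 1.6094, v(3.5) ≈ 1.7047, v(4) ≈ 1.7918.
Sum = Δt · [v(3) + v(3.5) + v(4)].
Sum ≈ 2.5530.

2.5530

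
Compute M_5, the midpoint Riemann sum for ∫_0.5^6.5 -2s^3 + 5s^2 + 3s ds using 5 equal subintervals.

-360.48

Δs = (6.5 − 0.5)/5 = 1.2.
Midpoints: 1.1, 2.3, 3.5, 4.7, 5.9.
f(1.1) = 6.688, f(2.3) = 9.016, f(3.5) = -14, f(4.7) = -83.096, f(5.9) = -219.008.
Sum = Δs · [f(1.1) + f(2.3) + f(3.5) + f(4.7) + f(5.9)].
Sum = -360.48.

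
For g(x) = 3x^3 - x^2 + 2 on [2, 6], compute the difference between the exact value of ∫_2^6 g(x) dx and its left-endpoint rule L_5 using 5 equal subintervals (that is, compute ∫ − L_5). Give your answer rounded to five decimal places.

Exact integral: ∫_2^6 g(x) dx ≈ 898.6666667.
L_5 = 676.8.
Error ≈ 898.6666667 − 676.8 ≈ 221.86667.

221.86667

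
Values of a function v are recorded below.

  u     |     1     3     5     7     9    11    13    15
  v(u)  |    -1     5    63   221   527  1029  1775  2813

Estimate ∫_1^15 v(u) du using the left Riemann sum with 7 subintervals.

Δu = 2.
Sum = 2·[(-1) + 5 + 63 + 221 + 527 + 1029 + 1775] = 7238.

7238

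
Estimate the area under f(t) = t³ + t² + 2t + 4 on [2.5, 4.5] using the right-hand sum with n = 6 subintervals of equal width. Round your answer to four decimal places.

155.9259

Δt = (4.5 − 2.5)/6 = 1/3.
Right endpoints: 17/6, 19/6, 3.5, 23/6, 25/6, 4.5.
f(17/6) = 8735/216, f(19/6) = 11257/216, f(3.5) = 66.125, f(23/6) = 17861/216, f(25/6) = 22039/216, f(4.5) = 124.375.
Sum = Δt · [f(17/6) + f(19/6) + f(3.5) + ...].
Sum ≈ 155.9259.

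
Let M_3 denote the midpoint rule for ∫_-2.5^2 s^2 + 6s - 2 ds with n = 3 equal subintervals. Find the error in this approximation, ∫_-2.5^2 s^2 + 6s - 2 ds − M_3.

0.84375

Exact integral: ∫_-2.5^2 f(s) ds = -7.875.
M_3 = -8.71875.
Error = -7.875 − (-8.71875) = 0.84375.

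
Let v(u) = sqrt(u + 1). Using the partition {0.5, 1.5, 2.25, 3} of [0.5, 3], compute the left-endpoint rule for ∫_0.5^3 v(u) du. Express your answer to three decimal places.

3.763

Subinterval widths: 1, 0.75, 0.75.
Left endpoints: 0.5, 1.5, 2.25.
v(0.5) ≈ 1.225, v(1.5) ≈ 1.581, v(2.25) ≈ 1.803.
Sum = Σ Δu_i · v(u_i).
Sum ≈ 3.763.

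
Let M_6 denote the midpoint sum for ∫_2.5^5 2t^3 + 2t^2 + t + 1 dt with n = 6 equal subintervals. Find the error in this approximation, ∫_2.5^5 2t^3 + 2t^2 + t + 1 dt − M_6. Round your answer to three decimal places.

Exact integral: ∫_2.5^5 f(t) dt ≈ 377.76042.
M_6 ≈ 376.87428.
Error ≈ 377.76042 − 376.87428 ≈ 0.886.

0.886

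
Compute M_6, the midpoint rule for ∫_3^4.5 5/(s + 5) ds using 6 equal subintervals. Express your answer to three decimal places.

Δs = (4.5 − 3)/6 = 0.25.
Midpoints: 3.125, 3.375, 3.625, 3.875, 4.125, 4.375.
f(3.125) = 8/13, f(3.375) = 40/67, f(3.625) = 40/69, f(3.875) = 40/71, f(4.125) = 40/73, f(4.375) = 8/15.
Sum = Δs · [f(3.125) + f(3.375) + f(3.625) + ...].
Sum ≈ 0.859.

0.859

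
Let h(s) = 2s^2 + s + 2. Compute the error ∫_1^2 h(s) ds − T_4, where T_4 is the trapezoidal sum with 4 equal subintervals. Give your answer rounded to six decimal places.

-0.020833

Exact integral: ∫_1^2 h(s) ds ≈ 8.16666667.
T_4 = 8.1875.
Error ≈ 8.16666667 − 8.1875 ≈ -0.020833.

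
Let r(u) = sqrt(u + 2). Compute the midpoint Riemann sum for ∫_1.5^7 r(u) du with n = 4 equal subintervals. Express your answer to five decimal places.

Δu = (7 − 1.5)/4 = 1.375.
Midpoints: 2.1875, 3.5625, 4.9375, 6.3125.
r(2.1875) ≈ 2.04634, r(3.5625) ≈ 2.35850, r(4.9375) ≈ 2.63391, r(6.3125) ≈ 2.88314.
Sum = Δu · [r(2.1875) + r(3.5625) + r(4.9375) + r(6.3125)].
Sum ≈ 13.64260.

13.64260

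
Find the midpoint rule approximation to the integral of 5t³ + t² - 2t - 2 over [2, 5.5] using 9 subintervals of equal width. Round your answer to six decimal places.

1140.844489

Δt = (5.5 − 2)/9 = 7/18.
Midpoints: 79/36, 31/12, 107/36, 121/36, 3.75, 149/36, 163/36, 59/12, 191/36.
f(79/36) = 2391791/46656, f(31/12) = 148103/1728, f(107/36) = 6166723/46656, f(121/36) = 8977937/46656, f(3.75) = 268.234375, f(149/36) = 16859461/46656, f(163/36) = 22094411/46656, f(59/12) = 1048219/1728, f(191/36) = 35564287/46656.
Sum = Δt · [f(79/36) + f(31/12) + f(107/36) + ...].
Sum ≈ 1140.844489.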